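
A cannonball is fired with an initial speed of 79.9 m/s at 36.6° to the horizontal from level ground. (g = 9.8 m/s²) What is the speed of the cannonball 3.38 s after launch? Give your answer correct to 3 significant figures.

v_x = 79.9 cos 36.6° = 64.15 m/s (constant).
v_y(t) = 79.9 sin 36.6° − g t = 47.64 − 9.8 × 3.38 = 14.52 m/s.
Speed = √(v_x² + v_y²) = √(4115 + 210.8) = 65.8 m/s.

65.8 m/s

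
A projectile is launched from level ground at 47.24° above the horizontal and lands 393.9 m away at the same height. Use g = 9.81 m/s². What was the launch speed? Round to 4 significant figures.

62.26 m/s

On level ground, R = v₀² sin(2θ) / g, so v₀ = √(R g / sin 2θ).
sin(2 × 47.24°) = 0.9969.
v₀ = √(393.9 × 9.81 / 0.9969) = √3876.2 = 62.26 m/s.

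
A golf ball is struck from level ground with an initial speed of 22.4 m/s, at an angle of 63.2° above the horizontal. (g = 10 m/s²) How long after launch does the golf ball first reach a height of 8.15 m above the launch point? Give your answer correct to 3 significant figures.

v_y0 = 22.4 sin 63.2° = 19.99 m/s.
Set y = v_y0 t − ½ g t² = 8.15: 5.000 t² − 19.99 t + 8.15 = 0.
t = [19.99 ± √(399.6 − 163.0)] / 10 = (19.99 ± 15.38) / 10, giving t = 0.461 s or t = 3.54 s.
The golf ball is on the way up at the first time, so t = 0.461 s.

0.461 s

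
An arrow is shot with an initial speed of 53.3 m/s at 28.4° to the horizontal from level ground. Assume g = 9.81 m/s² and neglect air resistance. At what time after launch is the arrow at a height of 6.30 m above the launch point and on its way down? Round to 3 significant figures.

4.91 s

v_y0 = 53.3 sin 28.4° = 25.35 m/s.
Set y = v_y0 t − ½ g t² = 6.30: 4.905 t² − 25.35 t + 6.30 = 0.
t = [25.35 ± √(642.6 − 123.6)] / 9.81 = (25.35 ± 22.78) / 9.81, giving t = 0.262 s or t = 4.91 s.
On the way down corresponds to the larger root: t = 4.91 s.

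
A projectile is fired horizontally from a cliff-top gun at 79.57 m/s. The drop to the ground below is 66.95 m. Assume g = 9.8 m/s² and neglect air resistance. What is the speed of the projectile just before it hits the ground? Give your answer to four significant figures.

87.43 m/s

Fall time: t = √(2 × 66.95 / 9.8) = 3.6964 s.
At impact: v_x = 79.57 m/s (unchanged), v_y = g t = 9.8 × 3.6964 = 36.225 m/s.
Speed = √(v_x² + v_y²) = √(6331.4 + 1312.3) = 87.43 m/s.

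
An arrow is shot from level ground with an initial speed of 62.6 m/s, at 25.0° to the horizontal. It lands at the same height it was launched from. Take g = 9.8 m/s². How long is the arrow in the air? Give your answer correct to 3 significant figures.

5.40 s

Vertical component: v_y = 62.6 sin 25.0° = 26.46 m/s.
For a projectile landing at launch height, time of flight is t = 2 v_y / g = 2 × 26.46 / 9.8 = 5.40 s.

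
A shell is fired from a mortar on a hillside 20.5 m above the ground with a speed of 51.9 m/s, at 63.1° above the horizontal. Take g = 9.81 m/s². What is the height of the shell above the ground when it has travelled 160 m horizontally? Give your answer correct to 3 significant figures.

v_x = 51.9 cos 63.1° = 23.48 m/s, v_y0 = 51.9 sin 63.1° = 46.28 m/s.
Time to reach x = 160 m: t = x / v_x = 160 / 23.48 = 6.814 s.
y = 20.5 + v_y0 t − ½ g t² = 20.5 + 46.28×6.814 − 4.905×6.814² = 108 m.

108 m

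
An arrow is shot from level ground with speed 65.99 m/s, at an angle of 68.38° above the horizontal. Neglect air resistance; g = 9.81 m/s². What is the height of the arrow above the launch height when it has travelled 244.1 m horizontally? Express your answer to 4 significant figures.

121.5 m

v_x = 65.99 cos 68.38° = 24.314 m/s, v_y0 = 65.99 sin 68.38° = 61.347 m/s.
Time to reach x = 244.1 m: t = x / v_x = 244.1 / 24.314 = 10.039 s.
y = v_y0 t − ½ g t² = 61.347×10.039 − 4.905×10.039² = 121.5 m.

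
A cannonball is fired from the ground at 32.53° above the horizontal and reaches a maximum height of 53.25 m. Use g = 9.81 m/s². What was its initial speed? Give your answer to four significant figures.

At maximum height v_y = 0, so (v₀ sin θ)² = 2 g H.
v₀ sin 32.53° = √(2 × 9.81 × 53.25) = 32.323 m/s.
v₀ = 32.323 / sin 32.53° = 32.323 / 0.5377 = 60.11 m/s.

60.11 m/s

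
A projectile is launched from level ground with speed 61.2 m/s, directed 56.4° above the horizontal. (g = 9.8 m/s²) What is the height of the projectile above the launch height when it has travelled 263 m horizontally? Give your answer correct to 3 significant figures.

100 m

v_x = 61.2 cos 56.4° = 33.87 m/s, v_y0 = 61.2 sin 56.4° = 50.97 m/s.
Time to reach x = 263 m: t = x / v_x = 263 / 33.87 = 7.765 s.
y = v_y0 t − ½ g t² = 50.97×7.765 − 4.900×7.765² = 100 m.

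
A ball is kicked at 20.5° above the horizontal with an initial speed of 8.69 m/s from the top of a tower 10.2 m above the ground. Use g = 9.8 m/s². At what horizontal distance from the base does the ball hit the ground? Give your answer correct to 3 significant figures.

14.5 m

Components: v_x = 8.69 cos 20.5° = 8.140 m/s, v_y = 8.69 sin 20.5° = 3.043 m/s.
Vertical: 0 = 10.2 + 3.043 t − ½(9.8) t² ⇒ 4.900 t² − 3.043 t − 10.2 = 0.
t = [3.043 + √(9.260 + 199.9)] / 9.800 = 1.786 s.
Horizontal: R = v_x · t = 8.140 × 1.786 = 14.5 m.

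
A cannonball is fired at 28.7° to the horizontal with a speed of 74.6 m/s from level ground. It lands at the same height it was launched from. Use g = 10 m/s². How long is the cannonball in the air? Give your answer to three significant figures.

Vertical component: v_y = 74.6 sin 28.7° = 35.82 m/s.
For a projectile landing at launch height, time of flight is t = 2 v_y / g = 2 × 35.82 / 10 = 7.16 s.

7.16 s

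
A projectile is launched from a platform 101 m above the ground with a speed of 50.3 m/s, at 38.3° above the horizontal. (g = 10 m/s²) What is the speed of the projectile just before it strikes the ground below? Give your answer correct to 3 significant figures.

67.5 m/s

v_x = 50.3 cos 38.3° = 39.47 m/s is unchanged throughout.
For the vertical component, v_y² = v_y0² + 2 g h = (31.17)² + 2×10×101 = 2992, so |v_y| = 54.70 m/s.
Impact speed = √(v_x² + v_y²) = √(1558 + 2992) = 67.5 m/s.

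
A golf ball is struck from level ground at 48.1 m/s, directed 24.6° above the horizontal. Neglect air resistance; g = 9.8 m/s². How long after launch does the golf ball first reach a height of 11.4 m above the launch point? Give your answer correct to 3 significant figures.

0.684 s

v_y0 = 48.1 sin 24.6° = 20.02 m/s.
Set y = v_y0 t − ½ g t² = 11.4: 4.900 t² − 20.02 t + 11.4 = 0.
t = [20.02 ± √(400.8 − 223.4)] / 9.8 = (20.02 ± 13.32) / 9.8, giving t = 0.684 s or t = 3.40 s.
The golf ball is on the way up at the first time, so t = 0.684 s.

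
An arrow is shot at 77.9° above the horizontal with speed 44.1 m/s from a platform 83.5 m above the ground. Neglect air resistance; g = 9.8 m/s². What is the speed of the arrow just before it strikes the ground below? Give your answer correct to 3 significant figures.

59.8 m/s

v_x = 44.1 cos 77.9° = 9.244 m/s is unchanged throughout.
For the vertical component, v_y² = v_y0² + 2 g h = (43.12)² + 2×9.8×83.5 = 3496, so |v_y| = 59.13 m/s.
Impact speed = √(v_x² + v_y²) = √(85.45 + 3496) = 59.8 m/s.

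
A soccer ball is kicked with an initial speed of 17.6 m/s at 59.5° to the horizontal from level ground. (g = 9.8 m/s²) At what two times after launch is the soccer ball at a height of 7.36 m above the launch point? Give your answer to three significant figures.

0.603 s and 2.49 s

v_y0 = 17.6 sin 59.5° = 15.16 m/s.
Set y = v_y0 t − ½ g t² = 7.36: 4.900 t² − 15.16 t + 7.36 = 0.
t = [15.16 ± √(229.8 − 144.3)] / 9.8 = (15.16 ± 9.247) / 9.8, giving t = 0.603 s or t = 2.49 s.
So the soccer ball is at 7.36 m at t = 0.603 s (rising) and t = 2.49 s (falling).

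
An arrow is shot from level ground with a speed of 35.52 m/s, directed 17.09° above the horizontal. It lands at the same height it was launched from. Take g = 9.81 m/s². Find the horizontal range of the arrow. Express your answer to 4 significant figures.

Components: v_x = 35.52 cos 17.09° = 33.952 m/s, v_y = 35.52 sin 17.09° = 10.438 m/s.
Time of flight (same landing height): t = 2 v_y / g = 2 × 10.438 / 9.81 = 2.1280 s.
Range: R = v_x · t = 33.952 × 2.1280 = 72.25 m.

72.25 m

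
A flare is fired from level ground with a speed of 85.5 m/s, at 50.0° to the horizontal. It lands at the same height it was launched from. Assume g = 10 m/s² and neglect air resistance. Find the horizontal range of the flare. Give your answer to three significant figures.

720 m

For level ground, R = v₀² sin(2θ) / g.
sin(2 × 50.0°) = sin 100.0° = 0.9848.
R = (85.5)² × 0.9848 / 10 = 720 m.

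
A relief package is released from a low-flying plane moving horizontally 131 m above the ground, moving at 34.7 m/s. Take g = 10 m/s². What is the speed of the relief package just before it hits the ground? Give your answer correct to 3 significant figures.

Fall time: t = √(2 × 131 / 10) = 5.119 s.
At impact: v_x = 34.7 m/s (unchanged), v_y = g t = 10 × 5.119 = 51.19 m/s.
Speed = √(v_x² + v_y²) = √(1204 + 2620) = 61.8 m/s.

61.8 m/s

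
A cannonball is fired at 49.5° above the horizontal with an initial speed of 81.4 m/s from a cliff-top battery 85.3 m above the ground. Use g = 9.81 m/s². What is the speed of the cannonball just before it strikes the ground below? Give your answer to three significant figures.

v_x = 81.4 cos 49.5° = 52.87 m/s is unchanged throughout.
For the vertical component, v_y² = v_y0² + 2 g h = (61.90)² + 2×9.81×85.3 = 5505, so |v_y| = 74.20 m/s.
Impact speed = √(v_x² + v_y²) = √(2795 + 5505) = 91.1 m/s.

91.1 m/s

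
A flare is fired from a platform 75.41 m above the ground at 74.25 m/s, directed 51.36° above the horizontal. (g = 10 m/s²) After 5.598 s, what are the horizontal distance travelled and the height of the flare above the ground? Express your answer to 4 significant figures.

x = 259.5 m, y = 243.4 m

v_x = 74.25 cos 51.36° = 46.364 m/s; v_y0 = 74.25 sin 51.36° = 57.996 m/s.
x = v_x t = 46.364 × 5.598 = 259.5 m.
y = 75.41 + v_y0 t − ½ g t² = 243.4 m.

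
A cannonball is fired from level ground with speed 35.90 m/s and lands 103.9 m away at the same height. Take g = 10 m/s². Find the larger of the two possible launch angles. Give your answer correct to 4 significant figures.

Level-ground range: R = v₀² sin(2θ)/g ⇒ sin 2θ = R g / v₀² = 103.9×10/35.90² = 0.8062.
2θ = arcsin(0.8062) = 53.726° or 180° − 53.726° = 126.274°.
So θ = 26.86° or θ = 63.14°.

63.14°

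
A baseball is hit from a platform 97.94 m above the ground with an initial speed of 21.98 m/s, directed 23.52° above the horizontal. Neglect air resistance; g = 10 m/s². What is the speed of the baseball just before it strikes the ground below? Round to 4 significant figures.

v_x = 21.98 cos 23.52° = 20.154 m/s is unchanged throughout.
For the vertical component, v_y² = v_y0² + 2 g h = (8.7715)² + 2×10×97.94 = 2035.7, so |v_y| = 45.119 m/s.
Impact speed = √(v_x² + v_y²) = √(406.18 + 2035.7) = 49.42 m/s.

49.42 m/s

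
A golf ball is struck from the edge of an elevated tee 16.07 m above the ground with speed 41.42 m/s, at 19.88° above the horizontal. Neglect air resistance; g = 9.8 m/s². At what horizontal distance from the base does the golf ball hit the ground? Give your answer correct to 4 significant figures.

146.0 m

Components: v_x = 41.42 cos 19.88° = 38.952 m/s, v_y = 41.42 sin 19.88° = 14.085 m/s.
Vertical: 0 = 16.07 + 14.085 t − ½(9.8) t² ⇒ 4.900 t² − 14.085 t − 16.07 = 0.
t = [14.085 + √(198.39 + 314.97)] / 9.800 = 3.7492 s.
Horizontal: R = v_x · t = 38.952 × 3.7492 = 146.0 m.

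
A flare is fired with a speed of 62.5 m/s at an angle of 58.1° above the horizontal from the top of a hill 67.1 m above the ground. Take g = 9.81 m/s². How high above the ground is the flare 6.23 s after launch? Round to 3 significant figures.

207 m

v_y0 = 62.5 sin 58.1° = 53.06 m/s.
y(t) = 67.1 + v_y0 t − ½ g t² = 67.1 + 53.06×6.23 − ½×9.81×6.23² = 207 m.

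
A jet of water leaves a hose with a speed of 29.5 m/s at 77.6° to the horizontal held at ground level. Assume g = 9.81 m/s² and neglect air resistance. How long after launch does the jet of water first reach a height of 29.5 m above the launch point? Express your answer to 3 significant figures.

v_y0 = 29.5 sin 77.6° = 28.81 m/s.
Set y = v_y0 t − ½ g t² = 29.5: 4.905 t² − 28.81 t + 29.5 = 0.
t = [28.81 ± √(830.0 − 578.8)] / 9.81 = (28.81 ± 15.85) / 9.81, giving t = 1.32 s or t = 4.55 s.
The jet of water is on the way up at the first time, so t = 1.32 s.

1.32 s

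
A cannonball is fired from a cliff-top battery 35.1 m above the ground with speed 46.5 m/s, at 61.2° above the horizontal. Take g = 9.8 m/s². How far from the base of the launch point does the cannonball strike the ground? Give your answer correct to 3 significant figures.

Components: v_x = 46.5 cos 61.2° = 22.40 m/s, v_y = 46.5 sin 61.2° = 40.75 m/s.
Vertical: 0 = 35.1 + 40.75 t − ½(9.8) t² ⇒ 4.900 t² − 40.75 t − 35.1 = 0.
t = [40.75 + √(1661 + 688.0)] / 9.800 = 9.104 s.
Horizontal: R = v_x · t = 22.40 × 9.104 = 204 m.

204 m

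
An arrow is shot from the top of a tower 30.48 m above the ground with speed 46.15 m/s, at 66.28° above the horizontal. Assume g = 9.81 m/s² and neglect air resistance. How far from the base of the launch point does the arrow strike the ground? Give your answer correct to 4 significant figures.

172.3 m

Components: v_x = 46.15 cos 66.28° = 18.565 m/s, v_y = 46.15 sin 66.28° = 42.251 m/s.
Vertical: 0 = 30.48 + 42.251 t − ½(9.81) t² ⇒ 4.905 t² − 42.251 t − 30.48 = 0.
t = [42.251 + √(1785.1 + 598.02)] / 9.810 = 9.2832 s.
Horizontal: R = v_x · t = 18.565 × 9.2832 = 172.3 m.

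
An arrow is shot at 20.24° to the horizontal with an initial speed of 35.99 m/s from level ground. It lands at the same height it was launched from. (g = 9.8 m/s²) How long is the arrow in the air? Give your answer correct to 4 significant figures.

2.541 s

Vertical component: v_y = 35.99 sin 20.24° = 12.451 m/s.
For a projectile landing at launch height, time of flight is t = 2 v_y / g = 2 × 12.451 / 9.8 = 2.541 s.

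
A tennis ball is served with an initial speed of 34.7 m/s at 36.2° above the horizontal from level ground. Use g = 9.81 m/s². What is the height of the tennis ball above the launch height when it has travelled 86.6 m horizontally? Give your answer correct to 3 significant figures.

16.5 m

v_x = 34.7 cos 36.2° = 28.00 m/s, v_y0 = 34.7 sin 36.2° = 20.49 m/s.
Time to reach x = 86.6 m: t = x / v_x = 86.6 / 28.00 = 3.093 s.
y = v_y0 t − ½ g t² = 20.49×3.093 − 4.905×3.093² = 16.5 m.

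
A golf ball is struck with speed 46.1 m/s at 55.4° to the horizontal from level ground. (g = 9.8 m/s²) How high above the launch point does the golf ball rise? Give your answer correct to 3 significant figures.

Vertical component of launch velocity: v_y = 46.1 sin 55.4° = 37.95 m/s.
At the highest point the vertical velocity is zero, so v_y² = 2 g h_max.
h_max = (37.95)² / (2 × 9.8) = 1440 / 19.60 = 73.5 m.

73.5 m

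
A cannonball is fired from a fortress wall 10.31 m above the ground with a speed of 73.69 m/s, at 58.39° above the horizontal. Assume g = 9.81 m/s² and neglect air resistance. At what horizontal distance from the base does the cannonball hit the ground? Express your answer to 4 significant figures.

Components: v_x = 73.69 cos 58.39° = 38.623 m/s, v_y = 73.69 sin 58.39° = 62.757 m/s.
Vertical: 0 = 10.31 + 62.757 t − ½(9.81) t² ⇒ 4.905 t² − 62.757 t − 10.31 = 0.
t = [62.757 + √(3938.4 + 202.28)] / 9.810 = 12.957 s.
Horizontal: R = v_x · t = 38.623 × 12.957 = 500.4 m.

500.4 m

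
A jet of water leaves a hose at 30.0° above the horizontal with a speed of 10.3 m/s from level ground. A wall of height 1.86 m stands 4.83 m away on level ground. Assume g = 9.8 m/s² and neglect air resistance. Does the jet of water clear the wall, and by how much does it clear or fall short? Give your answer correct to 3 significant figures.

No — it falls 0.508 m short of clearing the wall.

v_x = 10.3 cos 30.0° = 8.920 m/s; v_y0 = 10.3 sin 30.0° = 5.150 m/s.
Time to reach the wall: t = 4.83 / 8.920 = 0.5415 s.
Height at that point: y = 5.150×0.5415 − 4.900×0.5415² = 1.352 m.
That is 1.86 − 1.352 = 0.508 m below the top of the wall, so the jet of water does not clear it.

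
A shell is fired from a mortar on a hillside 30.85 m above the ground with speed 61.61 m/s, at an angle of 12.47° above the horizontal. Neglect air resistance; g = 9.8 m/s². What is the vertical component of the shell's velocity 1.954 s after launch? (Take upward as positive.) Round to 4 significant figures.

Initial vertical component: v_y0 = 61.61 sin 12.47° = 13.303 m/s.
v_y(t) = v_y0 − g t = 13.303 − 9.8 × 1.954 = -5.846 m/s.

-5.846 m/s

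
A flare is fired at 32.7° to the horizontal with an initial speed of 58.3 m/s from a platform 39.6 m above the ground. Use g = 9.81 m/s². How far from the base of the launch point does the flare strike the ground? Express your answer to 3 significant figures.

368 m

Components: v_x = 58.3 cos 32.7° = 49.06 m/s, v_y = 58.3 sin 32.7° = 31.50 m/s.
Vertical: 0 = 39.6 + 31.50 t − ½(9.81) t² ⇒ 4.905 t² − 31.50 t − 39.6 = 0.
t = [31.50 + √(992.2 + 777.0)] / 9.810 = 7.499 s.
Horizontal: R = v_x · t = 49.06 × 7.499 = 368 m.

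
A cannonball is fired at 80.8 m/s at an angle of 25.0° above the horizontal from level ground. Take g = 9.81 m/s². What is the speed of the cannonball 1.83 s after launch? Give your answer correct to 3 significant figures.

75.0 m/s

v_x = 80.8 cos 25.0° = 73.23 m/s (constant).
v_y(t) = 80.8 sin 25.0° − g t = 34.15 − 9.81 × 1.83 = 16.20 m/s.
Speed = √(v_x² + v_y²) = √(5363 + 262.4) = 75.0 m/s.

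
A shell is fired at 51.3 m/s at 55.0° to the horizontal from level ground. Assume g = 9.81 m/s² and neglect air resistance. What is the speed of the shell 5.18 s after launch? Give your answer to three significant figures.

v_x = 51.3 cos 55.0° = 29.42 m/s (constant).
v_y(t) = 51.3 sin 55.0° − g t = 42.02 − 9.81 × 5.18 = -8.796 m/s.
Speed = √(v_x² + v_y²) = √(865.5 + 77.37) = 30.7 m/s.

30.7 m/s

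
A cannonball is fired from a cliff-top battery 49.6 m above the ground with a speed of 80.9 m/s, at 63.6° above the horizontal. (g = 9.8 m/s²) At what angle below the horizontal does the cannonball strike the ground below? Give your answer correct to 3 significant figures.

v_x = 80.9 cos 63.6° = 35.97 m/s.
At impact |v_y| = √(v_y0² + 2 g h) = √(72.46² + 2×9.8×49.6) = 78.88 m/s.
Angle below horizontal = arctan(|v_y| / v_x) = arctan(78.88 / 35.97) = 65.5°.

65.5°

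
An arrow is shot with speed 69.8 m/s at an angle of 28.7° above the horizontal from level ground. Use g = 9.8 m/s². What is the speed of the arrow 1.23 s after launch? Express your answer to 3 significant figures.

v_x = 69.8 cos 28.7° = 61.22 m/s (constant).
v_y(t) = 69.8 sin 28.7° − g t = 33.52 − 9.8 × 1.23 = 21.47 m/s.
Speed = √(v_x² + v_y²) = √(3748 + 461.0) = 64.9 m/s.

64.9 m/s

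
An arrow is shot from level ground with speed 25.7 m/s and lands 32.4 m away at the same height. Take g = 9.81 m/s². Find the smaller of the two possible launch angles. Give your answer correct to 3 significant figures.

14.4°

Level-ground range: R = v₀² sin(2θ)/g ⇒ sin 2θ = R g / v₀² = 32.4×9.81/25.7² = 0.4812.
2θ = arcsin(0.4812) = 28.76° or 180° − 28.76° = 151.24°.
So θ = 14.4° or θ = 75.6°.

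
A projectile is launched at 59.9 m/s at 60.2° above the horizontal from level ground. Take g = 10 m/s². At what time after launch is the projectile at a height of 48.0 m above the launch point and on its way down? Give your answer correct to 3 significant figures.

v_y0 = 59.9 sin 60.2° = 51.98 m/s.
Set y = v_y0 t − ½ g t² = 48.0: 5.000 t² − 51.98 t + 48.0 = 0.
t = [51.98 ± √(2702 − 960.0)] / 10 = (51.98 ± 41.74) / 10, giving t = 1.02 s or t = 9.37 s.
On the way down corresponds to the larger root: t = 9.37 s.

9.37 s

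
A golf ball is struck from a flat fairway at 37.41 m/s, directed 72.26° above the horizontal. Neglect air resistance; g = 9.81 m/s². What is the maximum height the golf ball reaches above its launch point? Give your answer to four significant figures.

Vertical component of launch velocity: v_y = 37.41 sin 72.26° = 35.631 m/s.
At the highest point the vertical velocity is zero, so v_y² = 2 g h_max.
h_max = (35.631)² / (2 × 9.81) = 1269.6 / 19.62 = 64.71 m.

64.71 m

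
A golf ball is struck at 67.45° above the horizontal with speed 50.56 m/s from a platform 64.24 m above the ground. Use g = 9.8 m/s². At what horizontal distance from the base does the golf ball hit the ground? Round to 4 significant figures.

208.4 m

Components: v_x = 50.56 cos 67.45° = 19.389 m/s, v_y = 50.56 sin 67.45° = 46.694 m/s.
Vertical: 0 = 64.24 + 46.694 t − ½(9.8) t² ⇒ 4.900 t² − 46.694 t − 64.24 = 0.
t = [46.694 + √(2180.3 + 1259.1)] / 9.800 = 10.749 s.
Horizontal: R = v_x · t = 19.389 × 10.749 = 208.4 m.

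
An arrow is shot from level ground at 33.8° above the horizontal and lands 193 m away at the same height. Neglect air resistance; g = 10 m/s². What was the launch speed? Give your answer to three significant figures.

On level ground, R = v₀² sin(2θ) / g, so v₀ = √(R g / sin 2θ).
sin(2 × 33.8°) = 0.9245.
v₀ = √(193 × 10 / 0.9245) = √2088 = 45.7 m/s.

45.7 m/s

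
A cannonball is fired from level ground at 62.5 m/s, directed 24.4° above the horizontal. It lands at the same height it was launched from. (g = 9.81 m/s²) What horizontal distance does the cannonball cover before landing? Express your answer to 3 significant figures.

300 m

For level ground, R = v₀² sin(2θ) / g.
sin(2 × 24.4°) = sin 48.80° = 0.7524.
R = (62.5)² × 0.7524 / 9.81 = 300 m.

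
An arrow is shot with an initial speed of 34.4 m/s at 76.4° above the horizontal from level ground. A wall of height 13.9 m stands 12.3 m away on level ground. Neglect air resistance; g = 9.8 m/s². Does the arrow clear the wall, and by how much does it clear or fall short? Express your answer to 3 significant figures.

v_x = 34.4 cos 76.4° = 8.089 m/s; v_y0 = 34.4 sin 76.4° = 33.44 m/s.
Time to reach the wall: t = 12.3 / 8.089 = 1.521 s.
Height at that point: y = 33.44×1.521 − 4.900×1.521² = 39.53 m.
That is 39.53 − 13.9 = 25.6 m above the top of the wall, so the arrow clears it.

Yes — it clears the wall by 25.6 m.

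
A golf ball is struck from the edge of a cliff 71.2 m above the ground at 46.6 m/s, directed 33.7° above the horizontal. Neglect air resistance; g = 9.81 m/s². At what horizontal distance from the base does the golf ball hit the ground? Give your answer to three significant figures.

Components: v_x = 46.6 cos 33.7° = 38.77 m/s, v_y = 46.6 sin 33.7° = 25.86 m/s.
Vertical: 0 = 71.2 + 25.86 t − ½(9.81) t² ⇒ 4.905 t² − 25.86 t − 71.2 = 0.
t = [25.86 + √(668.7 + 1397)] / 9.810 = 7.269 s.
Horizontal: R = v_x · t = 38.77 × 7.269 = 282 m.

282 m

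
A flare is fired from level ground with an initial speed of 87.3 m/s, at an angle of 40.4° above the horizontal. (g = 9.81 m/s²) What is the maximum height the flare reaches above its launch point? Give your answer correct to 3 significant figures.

Vertical component of launch velocity: v_y = 87.3 sin 40.4° = 56.58 m/s.
At the highest point the vertical velocity is zero, so v_y² = 2 g h_max.
h_max = (56.58)² / (2 × 9.81) = 3201 / 19.62 = 163 m.

163 m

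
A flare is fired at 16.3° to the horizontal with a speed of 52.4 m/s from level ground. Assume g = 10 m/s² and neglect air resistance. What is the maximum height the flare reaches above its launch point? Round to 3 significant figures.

Vertical component of launch velocity: v_y = 52.4 sin 16.3° = 14.71 m/s.
At the highest point the vertical velocity is zero, so v_y² = 2 g h_max.
h_max = (14.71)² / (2 × 10) = 216.4 / 20.00 = 10.8 m.

10.8 m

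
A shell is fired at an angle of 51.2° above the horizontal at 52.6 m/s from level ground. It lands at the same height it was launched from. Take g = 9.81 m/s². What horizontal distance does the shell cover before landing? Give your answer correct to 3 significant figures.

For level ground, R = v₀² sin(2θ) / g.
sin(2 × 51.2°) = sin 102.4° = 0.9767.
R = (52.6)² × 0.9767 / 9.81 = 275 m.

275 m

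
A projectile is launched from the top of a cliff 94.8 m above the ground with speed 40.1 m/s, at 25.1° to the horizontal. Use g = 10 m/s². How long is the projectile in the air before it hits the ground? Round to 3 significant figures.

6.38 s

Vertical component: v_y = 40.1 sin 25.1° = 17.01 m/s.
Taking up as positive with launch at y = 94.8 m, landing at y = 0: 0 = 94.8 + 17.01 t − ½(10) t².
Solving 5.000 t² − 17.01 t − 94.8 = 0 gives t = [17.01 + √(17.01² + 4·5.000·94.8)] / 10.00 = 6.38 s.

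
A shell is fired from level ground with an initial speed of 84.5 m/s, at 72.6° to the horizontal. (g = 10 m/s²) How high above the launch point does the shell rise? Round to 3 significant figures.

325 m

Vertical component of launch velocity: v_y = 84.5 sin 72.6° = 80.63 m/s.
At the highest point the vertical velocity is zero, so v_y² = 2 g h_max.
h_max = (80.63)² / (2 × 10) = 6501 / 20.00 = 325 m.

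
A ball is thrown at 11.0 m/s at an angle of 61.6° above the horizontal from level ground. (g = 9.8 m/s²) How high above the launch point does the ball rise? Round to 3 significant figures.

4.78 m

Vertical component of launch velocity: v_y = 11.0 sin 61.6° = 9.676 m/s.
At the highest point the vertical velocity is zero, so v_y² = 2 g h_max.
h_max = (9.676)² / (2 × 9.8) = 93.62 / 19.60 = 4.78 m.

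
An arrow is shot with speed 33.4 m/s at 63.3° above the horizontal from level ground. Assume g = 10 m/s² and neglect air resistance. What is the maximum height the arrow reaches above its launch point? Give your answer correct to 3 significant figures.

Vertical component of launch velocity: v_y = 33.4 sin 63.3° = 29.84 m/s.
At the highest point the vertical velocity is zero, so v_y² = 2 g h_max.
h_max = (29.84)² / (2 × 10) = 890.4 / 20.00 = 44.5 m.

44.5 m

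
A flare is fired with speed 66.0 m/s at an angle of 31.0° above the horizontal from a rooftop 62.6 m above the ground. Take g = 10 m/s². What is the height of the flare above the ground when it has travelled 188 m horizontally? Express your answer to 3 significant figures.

v_x = 66.0 cos 31.0° = 56.57 m/s, v_y0 = 66.0 sin 31.0° = 33.99 m/s.
Time to reach x = 188 m: t = x / v_x = 188 / 56.57 = 3.323 s.
y = 62.6 + v_y0 t − ½ g t² = 62.6 + 33.99×3.323 − 5.000×3.323² = 120 m.

120 m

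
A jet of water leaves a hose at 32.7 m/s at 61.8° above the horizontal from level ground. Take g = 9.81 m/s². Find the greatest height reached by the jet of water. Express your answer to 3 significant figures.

Vertical component of launch velocity: v_y = 32.7 sin 61.8° = 28.82 m/s.
At the highest point the vertical velocity is zero, so v_y² = 2 g h_max.
h_max = (28.82)² / (2 × 9.81) = 830.6 / 19.62 = 42.3 m.

42.3 m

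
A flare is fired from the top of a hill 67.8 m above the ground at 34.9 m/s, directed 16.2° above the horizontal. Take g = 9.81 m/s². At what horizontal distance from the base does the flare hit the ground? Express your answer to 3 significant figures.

162 m

Components: v_x = 34.9 cos 16.2° = 33.51 m/s, v_y = 34.9 sin 16.2° = 9.737 m/s.
Vertical: 0 = 67.8 + 9.737 t − ½(9.81) t² ⇒ 4.905 t² − 9.737 t − 67.8 = 0.
t = [9.737 + √(94.81 + 1330)] / 9.810 = 4.840 s.
Horizontal: R = v_x · t = 33.51 × 4.840 = 162 m.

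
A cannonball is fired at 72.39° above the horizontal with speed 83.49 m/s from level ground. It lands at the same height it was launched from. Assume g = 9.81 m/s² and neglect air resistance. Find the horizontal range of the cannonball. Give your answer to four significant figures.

Components: v_x = 83.49 cos 72.39° = 25.259 m/s, v_y = 83.49 sin 72.39° = 79.577 m/s.
Time of flight (same landing height): t = 2 v_y / g = 2 × 79.577 / 9.81 = 16.224 s.
Range: R = v_x · t = 25.259 × 16.224 = 409.8 m.

409.8 m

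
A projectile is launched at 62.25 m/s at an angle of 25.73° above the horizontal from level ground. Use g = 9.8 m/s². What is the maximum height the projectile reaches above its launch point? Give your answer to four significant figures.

37.26 m

Vertical component of launch velocity: v_y = 62.25 sin 25.73° = 27.025 m/s.
At the highest point the vertical velocity is zero, so v_y² = 2 g h_max.
h_max = (27.025)² / (2 × 9.8) = 730.35 / 19.60 = 37.26 m.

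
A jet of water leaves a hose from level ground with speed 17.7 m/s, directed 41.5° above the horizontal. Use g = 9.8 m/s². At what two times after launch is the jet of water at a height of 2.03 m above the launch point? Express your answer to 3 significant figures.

v_y0 = 17.7 sin 41.5° = 11.73 m/s.
Set y = v_y0 t − ½ g t² = 2.03: 4.900 t² − 11.73 t + 2.03 = 0.
t = [11.73 ± √(137.6 − 39.79)] / 9.8 = (11.73 ± 9.890) / 9.8, giving t = 0.188 s or t = 2.21 s.
So the jet of water is at 2.03 m at t = 0.188 s (rising) and t = 2.21 s (falling).

0.188 s and 2.21 s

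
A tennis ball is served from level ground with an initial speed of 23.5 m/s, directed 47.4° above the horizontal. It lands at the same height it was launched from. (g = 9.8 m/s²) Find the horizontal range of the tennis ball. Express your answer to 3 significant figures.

56.2 m

Components: v_x = 23.5 cos 47.4° = 15.91 m/s, v_y = 23.5 sin 47.4° = 17.30 m/s.
Time of flight (same landing height): t = 2 v_y / g = 2 × 17.30 / 9.8 = 3.531 s.
Range: R = v_x · t = 15.91 × 3.531 = 56.2 m.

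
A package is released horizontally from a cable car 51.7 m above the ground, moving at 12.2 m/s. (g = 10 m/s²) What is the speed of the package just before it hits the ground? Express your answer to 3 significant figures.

Fall time: t = √(2 × 51.7 / 10) = 3.216 s.
At impact: v_x = 12.2 m/s (unchanged), v_y = g t = 10 × 3.216 = 32.16 m/s.
Speed = √(v_x² + v_y²) = √(148.8 + 1034) = 34.4 m/s.

34.4 m/s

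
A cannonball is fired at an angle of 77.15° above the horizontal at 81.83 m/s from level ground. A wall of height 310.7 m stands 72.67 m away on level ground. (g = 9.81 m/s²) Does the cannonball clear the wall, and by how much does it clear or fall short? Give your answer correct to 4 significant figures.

v_x = 81.83 cos 77.15° = 18.199 m/s; v_y0 = 81.83 sin 77.15° = 79.781 m/s.
Time to reach the wall: t = 72.67 / 18.199 = 3.9931 s.
Height at that point: y = 79.781×3.9931 − 4.905×3.9931² = 240.36 m.
That is 310.7 − 240.36 = 70.34 m below the top of the wall, so the cannonball does not clear it.

No — it falls 70.34 m short of clearing the wall.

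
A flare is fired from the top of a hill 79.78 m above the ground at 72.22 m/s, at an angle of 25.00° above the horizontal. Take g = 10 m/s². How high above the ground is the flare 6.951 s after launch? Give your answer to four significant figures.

v_y0 = 72.22 sin 25.00° = 30.521 m/s.
y(t) = 79.78 + v_y0 t − ½ g t² = 79.78 + 30.521×6.951 − ½×10×6.951² = 50.35 m.

50.35 m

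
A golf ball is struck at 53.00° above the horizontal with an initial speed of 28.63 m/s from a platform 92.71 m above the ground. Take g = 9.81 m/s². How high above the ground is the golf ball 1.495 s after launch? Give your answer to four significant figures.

115.9 m

v_y0 = 28.63 sin 53.00° = 22.865 m/s.
y(t) = 92.71 + v_y0 t − ½ g t² = 92.71 + 22.865×1.495 − ½×9.81×1.495² = 115.9 m.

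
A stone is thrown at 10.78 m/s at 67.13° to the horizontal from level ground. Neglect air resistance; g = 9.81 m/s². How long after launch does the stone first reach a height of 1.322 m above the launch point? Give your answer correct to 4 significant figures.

v_y0 = 10.78 sin 67.13° = 9.9326 m/s.
Set y = v_y0 t − ½ g t² = 1.322: 4.905 t² − 9.9326 t + 1.322 = 0.
t = [9.9326 ± √(98.657 − 25.938)] / 9.81 = (9.9326 ± 8.5275) / 9.81, giving t = 0.1432 s or t = 1.882 s.
The stone is on the way up at the first time, so t = 0.1432 s.

0.1432 s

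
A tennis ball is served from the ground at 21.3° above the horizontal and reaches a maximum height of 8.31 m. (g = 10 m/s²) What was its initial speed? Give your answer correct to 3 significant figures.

35.5 m/s

At maximum height v_y = 0, so (v₀ sin θ)² = 2 g H.
v₀ sin 21.3° = √(2 × 10 × 8.31) = 12.89 m/s.
v₀ = 12.89 / sin 21.3° = 12.89 / 0.3633 = 35.5 m/s.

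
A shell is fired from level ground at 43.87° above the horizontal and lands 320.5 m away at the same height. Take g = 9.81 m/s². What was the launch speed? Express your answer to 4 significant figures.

On level ground, R = v₀² sin(2θ) / g, so v₀ = √(R g / sin 2θ).
sin(2 × 43.87°) = 0.9992.
v₀ = √(320.5 × 9.81 / 0.9992) = √3146.6 = 56.09 m/s.

56.09 m/s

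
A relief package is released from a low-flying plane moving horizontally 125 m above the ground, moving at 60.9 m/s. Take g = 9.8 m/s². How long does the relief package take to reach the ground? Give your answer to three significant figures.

The horizontal speed doesn't affect the fall. With v_y0 = 0, h = ½ g t².
t = √(2 × 125 / 9.8) = √25.51 = 5.05 s.

5.05 s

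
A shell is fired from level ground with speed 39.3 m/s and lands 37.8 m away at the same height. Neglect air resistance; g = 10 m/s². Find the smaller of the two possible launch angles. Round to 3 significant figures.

Level-ground range: R = v₀² sin(2θ)/g ⇒ sin 2θ = R g / v₀² = 37.8×10/39.3² = 0.2447.
2θ = arcsin(0.2447) = 14.16° or 180° − 14.16° = 165.84°.
So θ = 7.08° or θ = 82.9°.

7.08°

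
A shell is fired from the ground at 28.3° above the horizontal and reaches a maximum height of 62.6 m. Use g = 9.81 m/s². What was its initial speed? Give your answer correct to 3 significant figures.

At maximum height v_y = 0, so (v₀ sin θ)² = 2 g H.
v₀ sin 28.3° = √(2 × 9.81 × 62.6) = 35.05 m/s.
v₀ = 35.05 / sin 28.3° = 35.05 / 0.4741 = 73.9 m/s.

73.9 m/s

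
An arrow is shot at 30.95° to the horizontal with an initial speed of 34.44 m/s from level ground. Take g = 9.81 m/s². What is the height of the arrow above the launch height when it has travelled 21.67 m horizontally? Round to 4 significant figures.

v_x = 34.44 cos 30.95° = 29.536 m/s, v_y0 = 34.44 sin 30.95° = 17.712 m/s.
Time to reach x = 21.67 m: t = x / v_x = 21.67 / 29.536 = 0.73368 s.
y = v_y0 t − ½ g t² = 17.712×0.73368 − 4.905×0.73368² = 10.35 m.

10.35 m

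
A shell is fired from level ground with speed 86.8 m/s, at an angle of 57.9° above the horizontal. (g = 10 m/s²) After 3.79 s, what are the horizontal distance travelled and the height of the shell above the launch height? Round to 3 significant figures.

x = 175 m, y = 207 m

v_x = 86.8 cos 57.9° = 46.13 m/s; v_y0 = 86.8 sin 57.9° = 73.53 m/s.
x = v_x t = 46.13 × 3.79 = 175 m.
y = v_y0 t − ½ g t² = 73.53×3.79 − 5.000×3.79² = 207 m.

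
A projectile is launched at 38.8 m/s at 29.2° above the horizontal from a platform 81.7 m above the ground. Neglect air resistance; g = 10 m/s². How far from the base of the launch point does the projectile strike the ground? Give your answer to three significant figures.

215 m

Components: v_x = 38.8 cos 29.2° = 33.87 m/s, v_y = 38.8 sin 29.2° = 18.93 m/s.
Vertical: 0 = 81.7 + 18.93 t − ½(10) t² ⇒ 5.000 t² − 18.93 t − 81.7 = 0.
t = [18.93 + √(358.3 + 1634)] / 10.00 = 6.357 s.
Horizontal: R = v_x · t = 33.87 × 6.357 = 215 m.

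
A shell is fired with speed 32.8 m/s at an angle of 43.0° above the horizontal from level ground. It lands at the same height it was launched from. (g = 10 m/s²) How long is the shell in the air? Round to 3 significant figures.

4.47 s

Vertical component: v_y = 32.8 sin 43.0° = 22.37 m/s.
For a projectile landing at launch height, time of flight is t = 2 v_y / g = 2 × 22.37 / 10 = 4.47 s.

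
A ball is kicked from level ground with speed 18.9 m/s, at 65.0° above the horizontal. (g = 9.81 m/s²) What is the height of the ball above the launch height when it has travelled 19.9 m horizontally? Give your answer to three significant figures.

v_x = 18.9 cos 65.0° = 7.987 m/s, v_y0 = 18.9 sin 65.0° = 17.13 m/s.
Time to reach x = 19.9 m: t = x / v_x = 19.9 / 7.987 = 2.492 s.
y = v_y0 t − ½ g t² = 17.13×2.492 − 4.905×2.492² = 12.2 m.

12.2 m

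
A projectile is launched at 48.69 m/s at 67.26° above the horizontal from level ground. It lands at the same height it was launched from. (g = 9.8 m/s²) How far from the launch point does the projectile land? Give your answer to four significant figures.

172.5 m

Components: v_x = 48.69 cos 67.26° = 18.821 m/s, v_y = 48.69 sin 67.26° = 44.905 m/s.
Time of flight (same landing height): t = 2 v_y / g = 2 × 44.905 / 9.8 = 9.1643 s.
Range: R = v_x · t = 18.821 × 9.1643 = 172.5 m.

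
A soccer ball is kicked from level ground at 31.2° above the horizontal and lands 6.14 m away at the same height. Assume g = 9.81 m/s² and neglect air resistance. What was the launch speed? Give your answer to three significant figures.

On level ground, R = v₀² sin(2θ) / g, so v₀ = √(R g / sin 2θ).
sin(2 × 31.2°) = 0.8862.
v₀ = √(6.14 × 9.81 / 0.8862) = √67.97 = 8.24 m/s.

8.24 m/s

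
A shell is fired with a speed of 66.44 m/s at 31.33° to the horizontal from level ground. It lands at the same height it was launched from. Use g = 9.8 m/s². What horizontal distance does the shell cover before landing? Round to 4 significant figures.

For level ground, R = v₀² sin(2θ) / g.
sin(2 × 31.33°) = sin 62.660° = 0.8883.
R = (66.44)² × 0.8883 / 9.8 = 400.1 m.

400.1 m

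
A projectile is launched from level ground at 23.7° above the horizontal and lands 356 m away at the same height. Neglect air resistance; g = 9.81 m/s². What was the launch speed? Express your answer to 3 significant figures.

On level ground, R = v₀² sin(2θ) / g, so v₀ = √(R g / sin 2θ).
sin(2 × 23.7°) = 0.7361.
v₀ = √(356 × 9.81 / 0.7361) = √4744 = 68.9 m/s.

68.9 m/s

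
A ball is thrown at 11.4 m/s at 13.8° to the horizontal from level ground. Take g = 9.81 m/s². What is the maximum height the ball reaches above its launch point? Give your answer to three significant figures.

Vertical component of launch velocity: v_y = 11.4 sin 13.8° = 2.719 m/s.
At the highest point the vertical velocity is zero, so v_y² = 2 g h_max.
h_max = (2.719)² / (2 × 9.81) = 7.393 / 19.62 = 0.377 m.

0.377 m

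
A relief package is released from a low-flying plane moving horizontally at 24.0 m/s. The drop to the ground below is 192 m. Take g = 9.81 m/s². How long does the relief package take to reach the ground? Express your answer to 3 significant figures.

6.26 s

The horizontal speed doesn't affect the fall. With v_y0 = 0, h = ½ g t².
t = √(2 × 192 / 9.81) = √39.14 = 6.26 s.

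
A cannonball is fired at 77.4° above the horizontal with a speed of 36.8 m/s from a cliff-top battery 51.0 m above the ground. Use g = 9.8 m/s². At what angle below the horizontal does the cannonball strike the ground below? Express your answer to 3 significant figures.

v_x = 36.8 cos 77.4° = 8.028 m/s.
At impact |v_y| = √(v_y0² + 2 g h) = √(35.91² + 2×9.8×51.0) = 47.84 m/s.
Angle below horizontal = arctan(|v_y| / v_x) = arctan(47.84 / 8.028) = 80.5°.

80.5°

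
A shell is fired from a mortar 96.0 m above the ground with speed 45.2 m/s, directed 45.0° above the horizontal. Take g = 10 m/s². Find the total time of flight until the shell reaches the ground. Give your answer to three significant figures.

Vertical component: v_y = 45.2 sin 45.0° = 31.96 m/s.
Taking up as positive with launch at y = 96.0 m, landing at y = 0: 0 = 96.0 + 31.96 t − ½(10) t².
Solving 5.000 t² − 31.96 t − 96.0 = 0 gives t = [31.96 + √(31.96² + 4·5.000·96.0)] / 10.00 = 8.62 s.

8.62 s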